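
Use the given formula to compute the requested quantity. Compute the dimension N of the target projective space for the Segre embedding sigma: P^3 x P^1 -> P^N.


The Segre embedding maps P^m x P^n into P^N via
all products of coordinates from each factor.
N = (m+1)(n+1) - 1
N = (3+1)(1+1) - 1
N = 4*2 - 1
N = 8 - 1 = 7

7


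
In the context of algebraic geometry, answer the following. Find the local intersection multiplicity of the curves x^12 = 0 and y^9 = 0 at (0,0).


The intersection multiplicity of V(x^a) and V(y^b) at the origin is:
I(O; V(x^12), V(y^9)) = dim_k(k[x,y]/(x^12, y^9))
A basis for k[x,y]/(x^12, y^9) is the set of monomials x^i * y^j
where 0 <= i < 12 and 0 <= j < 9.
The number of such monomials is 12 * 9 = 108

108


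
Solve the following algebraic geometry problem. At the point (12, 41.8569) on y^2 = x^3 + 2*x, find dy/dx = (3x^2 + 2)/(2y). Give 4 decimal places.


Using implicit differentiation of y^2 = x^3 + 2*x:
2y * dy/dx = 3x^2 + 2
dy/dx = (3x^2 + 2)/(2y)
Numerator: 3*12^2 + 2 = 434
Denominator: 2*41.8569 = 83.7138
dy/dx = 434/83.7138 = 5.1843

5.1843


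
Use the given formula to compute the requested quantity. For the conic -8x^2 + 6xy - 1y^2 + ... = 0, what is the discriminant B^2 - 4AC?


The discriminant of a conic Ax^2 + Bxy + Cy^2 + ... = 0 is B^2 - 4AC.
B^2 = 6^2 = 36
4AC = 4*(-8)*(-1) = 32
Discriminant = 36 - 32 = 4

4


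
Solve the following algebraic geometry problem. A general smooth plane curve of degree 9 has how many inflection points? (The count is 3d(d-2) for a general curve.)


For a general smooth plane curve C of degree d, the inflection points are
the intersection of C with its Hessian curve, which has degree 3(d-2).
By Bezout, the total intersection number is d * 3(d-2) = 9 * 21 = 189.
For a general curve every flex is ordinary, so each contributes
multiplicity 1 to C·Hess(C), and the number of distinct inflection
points is 3d(d-2).
Inflection points = 3*9*(9-2) = 3*9*7 = 189

189


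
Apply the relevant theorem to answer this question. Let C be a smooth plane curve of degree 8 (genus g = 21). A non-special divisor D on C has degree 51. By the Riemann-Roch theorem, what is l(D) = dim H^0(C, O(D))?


First, compute the genus of a smooth plane curve of degree 8:
g = (d-1)(d-2)/2 = (8-1)(8-2)/2 = 21
For a non-special divisor D (i.e., h^1(D) = 0), Riemann-Roch gives:
l(D) = deg(D) - g + 1
Since deg(D) = 51 >= 2g - 1 = 41, D is non-special.
l(D) = 51 - 21 + 1 = 31

31


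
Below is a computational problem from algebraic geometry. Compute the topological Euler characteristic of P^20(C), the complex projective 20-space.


The complex projective space P^20 has one cell in each even real dimension 0, 2, ..., 40.
The cohomology groups are H^{2k}(P^20) = Z for k = 0,...,20, and 0 otherwise.
Euler characteristic = sum of Betti numbers = 1 per even-dimensional cohomology group.
chi(P^20) = 20 + 1 = 21

21


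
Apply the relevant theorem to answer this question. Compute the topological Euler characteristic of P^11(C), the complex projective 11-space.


The complex projective space P^11 has one cell in each even real dimension 0, 2, ..., 22.
The cohomology groups are H^{2k}(P^11) = Z for k = 0,...,11, and 0 otherwise.
Euler characteristic = sum of Betti numbers = 1 per even-dimensional cohomology group.
chi(P^11) = 11 + 1 = 12

12


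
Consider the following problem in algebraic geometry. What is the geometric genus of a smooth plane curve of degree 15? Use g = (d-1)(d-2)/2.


Using the genus formula for smooth plane curves:
g = (d-1)(d-2)/2
g = (15-1)(15-2)/2
g = 14*13/2
g = 182/2 = 91

91


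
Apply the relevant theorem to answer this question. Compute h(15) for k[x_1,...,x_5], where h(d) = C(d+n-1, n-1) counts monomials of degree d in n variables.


The Hilbert function for the polynomial ring in 5 variables is:
h(d) = C(d+n-1, n-1)
h(15) = C(15+5-1, 5-1) = C(19, 4)
= 19! / (4! * 15!)
= 3876

3876


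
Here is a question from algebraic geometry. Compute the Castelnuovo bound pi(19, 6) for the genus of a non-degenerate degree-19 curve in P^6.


Castelnuovo's bound: write d - 1 = m(r-1) + epsilon with 0 <= epsilon < r-1.
d - 1 = 19 - 1 = 18
r - 1 = 6 - 1 = 5
18 = 3*5 + 3, so m = 3, epsilon = 3
pi(d, r) = m(m-1)(r-1)/2 + m*epsilon
= 3*2*5/2 + 3*3
= 30/2 + 9
= 15 + 9 = 24

24


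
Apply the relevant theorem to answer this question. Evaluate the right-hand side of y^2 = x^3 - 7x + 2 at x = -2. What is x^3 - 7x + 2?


Compute x^3 - 7x + 2 at x = -2:
x^3 = (-2)^3 = -8
(-7)*x = (-7)*(-2) = 14
Sum: -8 + 14 + 2 = 8

8


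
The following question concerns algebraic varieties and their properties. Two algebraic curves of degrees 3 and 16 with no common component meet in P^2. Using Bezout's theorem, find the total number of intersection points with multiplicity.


Bezout's theorem states the intersection count equals the product of degrees.
Intersection count = 3 * 16 = 48

48


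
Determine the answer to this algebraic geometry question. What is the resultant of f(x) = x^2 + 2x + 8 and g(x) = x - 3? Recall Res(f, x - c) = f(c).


For Res(f, x - c), we evaluate f at x = c.
f(3) = 3^2 + 2*3 + 8
= 9 + 6 + 8
= 15 + 8 = 23
Res(f, g) = 23

23


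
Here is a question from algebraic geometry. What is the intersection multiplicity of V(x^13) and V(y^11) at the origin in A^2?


The intersection multiplicity of V(x^a) and V(y^b) at the origin is:
I(O; V(x^13), V(y^11)) = dim_k(k[x,y]/(x^13, y^11))
A basis for k[x,y]/(x^13, y^11) is the set of monomials x^i * y^j
where 0 <= i < 13 and 0 <= j < 11.
The number of such monomials is 13 * 11 = 143

143


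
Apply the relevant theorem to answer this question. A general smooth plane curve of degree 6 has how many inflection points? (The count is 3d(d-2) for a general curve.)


For a general smooth plane curve C of degree d, the inflection points are
the intersection of C with its Hessian curve, which has degree 3(d-2).
By Bezout, the total intersection number is d * 3(d-2) = 6 * 12 = 72.
For a general curve every flex is ordinary, so each contributes
multiplicity 1 to C·Hess(C), and the number of distinct inflection
points is 3d(d-2).
Inflection points = 3*6*(6-2) = 3*6*4 = 72

72


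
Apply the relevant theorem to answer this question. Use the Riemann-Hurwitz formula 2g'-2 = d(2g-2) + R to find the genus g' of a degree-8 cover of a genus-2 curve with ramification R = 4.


Riemann-Hurwitz formula: 2g' - 2 = d(2g - 2) + R
Given: d = 8, g = 2, R = 4
2g' - 2 = 8*(2*2 - 2) + 4
2g' - 2 = 8*2 + 4
2g' - 2 = 16 + 4 = 20
2g' = 22
g' = 11

11


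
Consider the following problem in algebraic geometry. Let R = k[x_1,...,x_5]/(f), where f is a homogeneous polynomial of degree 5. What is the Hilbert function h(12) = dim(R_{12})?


For R = k[x_1,...,x_n]/(f) with f homogeneous of degree e:
The Hilbert series is (1 - t^e)/(1 - t)^n.
So h(d) = C(d+n-1, n-1) - C(d-e+n-1, n-1) for d >= e.
With n=5, e=5, d=12:
C(12+5-1, 5-1) = C(16, 4) = 1820
C(12-5+5-1, 5-1) = C(11, 4) = 330
h(12) = 1820 - 330 = 1490

1490


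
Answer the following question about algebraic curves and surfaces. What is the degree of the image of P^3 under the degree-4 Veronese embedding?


The Veronese variety v_4(P^3) has degree d^r.
d^r = 4^3 = 64

64


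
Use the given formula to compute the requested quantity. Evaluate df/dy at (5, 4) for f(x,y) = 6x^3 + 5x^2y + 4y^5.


df/dy = 5*x^2 + 5*4*y^4
At (5,4): 5*5^2 + 5*4*4^4
= 125 + 5120
= 5245

5245


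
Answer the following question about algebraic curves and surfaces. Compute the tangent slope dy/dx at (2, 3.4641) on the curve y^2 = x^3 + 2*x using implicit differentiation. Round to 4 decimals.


Using implicit differentiation of y^2 = x^3 + 2*x:
2y * dy/dx = 3x^2 + 2
dy/dx = (3x^2 + 2)/(2y)
Numerator: 3*2^2 + 2 = 14
Denominator: 2*3.4641 = 6.9282
dy/dx = 14/6.9282 = 2.0207

2.0207


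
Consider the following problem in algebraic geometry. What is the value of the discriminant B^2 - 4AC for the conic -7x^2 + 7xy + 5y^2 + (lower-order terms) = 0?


The discriminant of a conic Ax^2 + Bxy + Cy^2 + ... = 0 is B^2 - 4AC.
B^2 = 7^2 = 49
4AC = 4*(-7)*5 = -140
Discriminant = 49 + 140 = 189

189


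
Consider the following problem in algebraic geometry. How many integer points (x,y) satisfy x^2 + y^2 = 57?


Systematically check integer values of x where x^2 <= 57.
For each valid x, check if 57 - x^2 is a perfect square.
Total integer solutions found: 0

0


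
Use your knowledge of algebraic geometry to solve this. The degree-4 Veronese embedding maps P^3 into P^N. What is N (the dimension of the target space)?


The Veronese embedding v_d: P^n -> P^N maps each point to all
degree-d monomials in n+1 homogeneous coordinates.
N = C(n+d, d) - 1
N = C(3+4, 4) - 1
N = C(7, 4) - 1
C(7, 4) = 35
N = 35 - 1 = 34

34


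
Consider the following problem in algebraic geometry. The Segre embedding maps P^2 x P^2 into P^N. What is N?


The Segre embedding maps P^m x P^n into P^N via
all products of coordinates from each factor.
N = (m+1)(n+1) - 1
N = (2+1)(2+1) - 1
N = 3*3 - 1
N = 9 - 1 = 8

8


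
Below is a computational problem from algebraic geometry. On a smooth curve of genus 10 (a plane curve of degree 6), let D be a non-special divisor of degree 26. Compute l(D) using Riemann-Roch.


First, compute the genus of a smooth plane curve of degree 6:
g = (d-1)(d-2)/2 = (6-1)(6-2)/2 = 10
For a non-special divisor D (i.e., h^1(D) = 0), Riemann-Roch gives:
l(D) = deg(D) - g + 1
Since deg(D) = 26 >= 2g - 1 = 19, D is non-special.
l(D) = 26 - 10 + 1 = 17

17


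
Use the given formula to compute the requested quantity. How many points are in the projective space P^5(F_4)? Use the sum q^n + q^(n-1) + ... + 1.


P^5(F_4) has (q^(n+1) - 1)/(q - 1) points.
= 4^5 + 4^4 + 4^3 + 4^2 + 4^1 + 4^0
= 1024 + 256 + 64 + 16 + 4 + 1
= 1365

1365


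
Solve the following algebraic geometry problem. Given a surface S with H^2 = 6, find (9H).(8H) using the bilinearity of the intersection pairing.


Using bilinearity of the intersection pairing on a surface S:
(aH).(bH) = ab * (H.H)
We have H^2 = 6.
D.E = (9H).(8H) = 9*8*6
= 72*6
= 432

432


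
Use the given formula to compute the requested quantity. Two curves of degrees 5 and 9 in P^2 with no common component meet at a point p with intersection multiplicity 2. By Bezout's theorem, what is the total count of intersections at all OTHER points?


By Bezout's theorem, the total intersection number is d1 * d2.
Total = 5 * 9 = 45
Intersection multiplicity at p = 2
Remaining intersections = 45 - 2 = 43

43


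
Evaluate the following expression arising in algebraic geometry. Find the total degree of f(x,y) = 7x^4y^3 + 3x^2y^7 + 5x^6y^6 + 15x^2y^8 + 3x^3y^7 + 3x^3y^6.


Examine each term for its total degree (sum of exponents).
  Term '7x^4y^3' has total degree 4+3 = 7.
  Term '3x^2y^7' has total degree 2+7 = 9.
  Term '5x^6y^6' has total degree 6+6 = 12.
  Term '15x^2y^8' has total degree 2+8 = 10.
  Term '3x^3y^7' has total degree 3+7 = 10.
  Term '3x^3y^6' has total degree 3+6 = 9.
The maximum total degree among all terms is 12.

12


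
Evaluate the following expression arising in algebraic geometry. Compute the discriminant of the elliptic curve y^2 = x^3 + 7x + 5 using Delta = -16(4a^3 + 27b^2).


Compute each component:
4a^3 = 4*7^3 = 4*343 = 1372
27b^2 = 27*5^2 = 27*25 = 675
4a^3 + 27b^2 = 1372 + 675 = 2047
Delta = -16*2047 = -32752

-32752


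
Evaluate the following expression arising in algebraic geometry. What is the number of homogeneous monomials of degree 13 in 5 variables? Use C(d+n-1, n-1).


The number of degree-13 monomials in 5 variables is C(d+n-1, n-1).
= C(13+5-1, 5-1) = C(17, 4)
= 2380

2380


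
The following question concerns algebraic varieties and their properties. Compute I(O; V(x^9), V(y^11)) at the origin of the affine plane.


The intersection multiplicity of V(x^a) and V(y^b) at the origin is:
I(O; V(x^9), V(y^11)) = dim_k(k[x,y]/(x^9, y^11))
A basis for k[x,y]/(x^9, y^11) is the set of monomials x^i * y^j
where 0 <= i < 9 and 0 <= j < 11.
The number of such monomials is 9 * 11 = 99

99


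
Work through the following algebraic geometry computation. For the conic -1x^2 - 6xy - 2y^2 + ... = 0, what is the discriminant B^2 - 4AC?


The discriminant of a conic Ax^2 + Bxy + Cy^2 + ... = 0 is B^2 - 4AC.
B^2 = (-6)^2 = 36
4AC = 4*(-1)*(-2) = 8
Discriminant = 36 - 8 = 28

28


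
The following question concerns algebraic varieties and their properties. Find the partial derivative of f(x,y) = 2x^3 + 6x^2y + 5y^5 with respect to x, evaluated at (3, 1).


df/dx = 3*2*x^2 + 2*6*x^1*y
At (3,1): 3*2*3^2 + 2*6*3^1*1
= 54 + 36
= 90

90


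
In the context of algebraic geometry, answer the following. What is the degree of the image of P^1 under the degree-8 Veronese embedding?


The Veronese variety v_8(P^1) has degree d^r.
d^r = 8^1 = 8

8


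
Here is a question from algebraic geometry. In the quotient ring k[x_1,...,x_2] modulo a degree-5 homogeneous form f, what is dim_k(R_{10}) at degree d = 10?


For R = k[x_1,...,x_n]/(f) with f homogeneous of degree e:
The Hilbert series is (1 - t^e)/(1 - t)^n.
So h(d) = C(d+n-1, n-1) - C(d-e+n-1, n-1) for d >= e.
With n=2, e=5, d=10:
C(10+2-1, 2-1) = C(11, 1) = 11
C(10-5+2-1, 2-1) = C(6, 1) = 6
h(10) = 11 - 6 = 5

5


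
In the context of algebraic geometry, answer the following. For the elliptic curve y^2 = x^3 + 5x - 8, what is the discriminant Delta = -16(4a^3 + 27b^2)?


Compute each component:
4a^3 = 4*5^3 = 4*125 = 500
27b^2 = 27*(-8)^2 = 27*64 = 1728
4a^3 + 27b^2 = 500 + 1728 = 2228
Delta = -16*2228 = -35648

-35648


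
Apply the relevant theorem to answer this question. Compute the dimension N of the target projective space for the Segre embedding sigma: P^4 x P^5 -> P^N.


The Segre embedding maps P^m x P^n into P^N via
all products of coordinates from each factor.
N = (m+1)(n+1) - 1
N = (4+1)(5+1) - 1
N = 5*6 - 1
N = 30 - 1 = 29

29


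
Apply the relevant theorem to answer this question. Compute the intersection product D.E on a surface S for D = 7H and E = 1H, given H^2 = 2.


Using bilinearity of the intersection pairing on a surface S:
(aH).(bH) = ab * (H.H)
We have H^2 = 2.
D.E = (7H).(1H) = 7*1*2
= 7*2
= 14

14


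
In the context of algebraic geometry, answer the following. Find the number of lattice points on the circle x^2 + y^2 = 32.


Systematically check integer values of x where x^2 <= 32.
For each valid x, check if 32 - x^2 is a perfect square.
x=4: 32 - 16 = 16, sqrt = 4 (valid)
Total integer solutions found: 4

4


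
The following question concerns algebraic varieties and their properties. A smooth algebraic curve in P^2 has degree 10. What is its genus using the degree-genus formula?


Using the genus formula for smooth plane curves:
g = (d-1)(d-2)/2
g = (10-1)(10-2)/2
g = 9*8/2
g = 72/2 = 36

36


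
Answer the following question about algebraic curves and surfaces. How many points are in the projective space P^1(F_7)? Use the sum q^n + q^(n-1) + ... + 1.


P^1(F_7) has (q^(n+1) - 1)/(q - 1) points.
= 7^1 + 7^0
= 7 + 1
= 8

8


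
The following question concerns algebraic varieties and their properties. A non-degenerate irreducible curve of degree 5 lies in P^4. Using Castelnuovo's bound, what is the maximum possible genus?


Castelnuovo's bound: write d - 1 = m(r-1) + epsilon with 0 <= epsilon < r-1.
d - 1 = 5 - 1 = 4
r - 1 = 4 - 1 = 3
4 = 1*3 + 1, so m = 1, epsilon = 1
pi(d, r) = m(m-1)(r-1)/2 + m*epsilon
= 1*0*3/2 + 1*1
= 0/2 + 1
= 0 + 1 = 1

1


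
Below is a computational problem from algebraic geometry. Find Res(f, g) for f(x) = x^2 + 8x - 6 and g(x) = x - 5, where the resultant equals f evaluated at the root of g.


For Res(f, x - c), we evaluate f at x = c.
f(5) = 5^2 + 8*5 - 6
= 25 + 40 - 6
= 65 - 6 = 59
Res(f, g) = 59

59


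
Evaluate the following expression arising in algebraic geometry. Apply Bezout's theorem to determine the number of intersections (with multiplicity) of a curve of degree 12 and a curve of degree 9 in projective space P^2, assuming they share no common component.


Bezout's theorem states the intersection count equals the product of degrees.
Intersection count = 12 * 9 = 108

108


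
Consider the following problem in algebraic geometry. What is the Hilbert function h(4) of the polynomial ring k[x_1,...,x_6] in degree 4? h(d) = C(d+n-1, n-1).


The Hilbert function for the polynomial ring in 6 variables is:
h(d) = C(d+n-1, n-1)
h(4) = C(4+6-1, 6-1) = C(9, 5)
= 9! / (5! * 4!)
= 126

126


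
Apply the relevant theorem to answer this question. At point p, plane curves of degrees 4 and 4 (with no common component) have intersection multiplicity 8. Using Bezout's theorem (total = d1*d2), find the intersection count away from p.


By Bezout's theorem, the total intersection number is d1 * d2.
Total = 4 * 4 = 16
Intersection multiplicity at p = 8
Remaining intersections = 16 - 8 = 8

8


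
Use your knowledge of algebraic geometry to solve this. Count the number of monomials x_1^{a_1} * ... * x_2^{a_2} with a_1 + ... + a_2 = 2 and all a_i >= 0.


The number of degree-2 monomials in 2 variables is C(d+n-1, n-1).
= C(2+2-1, 2-1) = C(3, 1)
= 3

3


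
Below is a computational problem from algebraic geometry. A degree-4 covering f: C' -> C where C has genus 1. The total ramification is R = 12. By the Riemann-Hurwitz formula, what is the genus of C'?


Riemann-Hurwitz formula: 2g' - 2 = d(2g - 2) + R
Given: d = 4, g = 1, R = 12
2g' - 2 = 4*(2*1 - 2) + 12
2g' - 2 = 4*0 + 12
2g' - 2 = 0 + 12 = 12
2g' = 14
g' = 7

7


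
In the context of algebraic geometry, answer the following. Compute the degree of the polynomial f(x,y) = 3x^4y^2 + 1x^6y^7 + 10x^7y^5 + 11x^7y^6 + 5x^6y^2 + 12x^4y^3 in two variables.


Examine each term for its total degree (sum of exponents).
  Term '3x^4y^2' has total degree 4+2 = 6.
  Term '1x^6y^7' has total degree 6+7 = 13.
  Term '10x^7y^5' has total degree 7+5 = 12.
  Term '11x^7y^6' has total degree 7+6 = 13.
  Term '5x^6y^2' has total degree 6+2 = 8.
  Term '12x^4y^3' has total degree 4+3 = 7.
The maximum total degree among all terms is 13.

13


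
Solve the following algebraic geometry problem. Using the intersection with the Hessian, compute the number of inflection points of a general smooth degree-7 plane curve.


For a general smooth plane curve C of degree d, the inflection points are
the intersection of C with its Hessian curve, which has degree 3(d-2).
By Bezout, the total intersection number is d * 3(d-2) = 7 * 15 = 105.
For a general curve every flex is ordinary, so each contributes
multiplicity 1 to C·Hess(C), and the number of distinct inflection
points is 3d(d-2).
Inflection points = 3*7*(7-2) = 3*7*5 = 105

105


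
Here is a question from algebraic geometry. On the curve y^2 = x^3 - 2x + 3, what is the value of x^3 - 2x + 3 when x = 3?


Compute x^3 - 2x + 3 at x = 3:
x^3 = 3^3 = 27
(-2)*x = (-2)*3 = -6
Sum: 27 - 6 + 3 = 24

24


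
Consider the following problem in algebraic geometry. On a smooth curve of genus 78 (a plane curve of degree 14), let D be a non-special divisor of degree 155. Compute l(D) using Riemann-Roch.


First, compute the genus of a smooth plane curve of degree 14:
g = (d-1)(d-2)/2 = (14-1)(14-2)/2 = 78
For a non-special divisor D (i.e., h^1(D) = 0), Riemann-Roch gives:
l(D) = deg(D) - g + 1
Since deg(D) = 155 >= 2g - 1 = 155, D is non-special.
l(D) = 155 - 78 + 1 = 78

78


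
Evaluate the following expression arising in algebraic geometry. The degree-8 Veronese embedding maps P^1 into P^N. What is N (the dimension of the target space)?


The Veronese embedding v_d: P^n -> P^N maps each point to all
degree-d monomials in n+1 homogeneous coordinates.
N = C(n+d, d) - 1
N = C(1+8, 8) - 1
N = C(9, 8) - 1
C(9, 8) = 9
N = 9 - 1 = 8

8


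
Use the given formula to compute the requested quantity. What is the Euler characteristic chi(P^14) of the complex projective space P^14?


The complex projective space P^14 has one cell in each even real dimension 0, 2, ..., 28.
The cohomology groups are H^{2k}(P^14) = Z for k = 0,...,14, and 0 otherwise.
Euler characteristic = sum of Betti numbers = 1 per even-dimensional cohomology group.
chi(P^14) = 14 + 1 = 15

15


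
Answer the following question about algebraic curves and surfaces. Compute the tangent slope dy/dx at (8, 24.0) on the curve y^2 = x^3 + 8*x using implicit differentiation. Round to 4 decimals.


Using implicit differentiation of y^2 = x^3 + 8*x:
2y * dy/dx = 3x^2 + 8
dy/dx = (3x^2 + 8)/(2y)
Numerator: 3*8^2 + 8 = 200
Denominator: 2*24.0 = 48.0
dy/dx = 200/48.0 = 4.1667

4.1667


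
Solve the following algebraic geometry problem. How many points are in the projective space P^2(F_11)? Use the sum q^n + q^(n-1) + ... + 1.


P^2(F_11) has (q^(n+1) - 1)/(q - 1) points.
= 11^2 + 11^1 + 11^0
= 121 + 11 + 1
= 133

133


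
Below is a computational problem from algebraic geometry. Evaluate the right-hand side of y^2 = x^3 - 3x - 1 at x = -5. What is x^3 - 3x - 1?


Compute x^3 - 3x - 1 at x = -5:
x^3 = (-5)^3 = -125
(-3)*x = (-3)*(-5) = 15
Sum: -125 + 15 - 1 = -111

-111


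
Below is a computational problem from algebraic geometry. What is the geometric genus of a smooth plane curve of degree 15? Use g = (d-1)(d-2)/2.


Using the genus formula for smooth plane curves:
g = (d-1)(d-2)/2
g = (15-1)(15-2)/2
g = 14*13/2
g = 182/2 = 91

91


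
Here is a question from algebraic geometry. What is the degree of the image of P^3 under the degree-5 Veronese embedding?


The Veronese variety v_5(P^3) has degree d^r.
d^r = 5^3 = 125

125


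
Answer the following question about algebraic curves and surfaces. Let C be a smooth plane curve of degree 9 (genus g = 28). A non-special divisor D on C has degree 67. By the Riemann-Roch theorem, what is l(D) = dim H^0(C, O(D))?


First, compute the genus of a smooth plane curve of degree 9:
g = (d-1)(d-2)/2 = (9-1)(9-2)/2 = 28
For a non-special divisor D (i.e., h^1(D) = 0), Riemann-Roch gives:
l(D) = deg(D) - g + 1
Since deg(D) = 67 >= 2g - 1 = 55, D is non-special.
l(D) = 67 - 28 + 1 = 40

40


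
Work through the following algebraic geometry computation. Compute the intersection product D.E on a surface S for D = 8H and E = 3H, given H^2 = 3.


Using bilinearity of the intersection pairing on a surface S:
(aH).(bH) = ab * (H.H)
We have H^2 = 3.
D.E = (8H).(3H) = 8*3*3
= 24*3
= 72

72


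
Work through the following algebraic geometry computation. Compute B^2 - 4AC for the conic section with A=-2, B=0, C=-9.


The discriminant of a conic Ax^2 + Bxy + Cy^2 + ... = 0 is B^2 - 4AC.
B^2 = 0^2 = 0
4AC = 4*(-2)*(-9) = 72
Discriminant = 0 - 72 = -72

-72


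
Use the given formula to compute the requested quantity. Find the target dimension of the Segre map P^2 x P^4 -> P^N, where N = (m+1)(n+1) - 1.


The Segre embedding maps P^m x P^n into P^N via
all products of coordinates from each factor.
N = (m+1)(n+1) - 1
N = (2+1)(4+1) - 1
N = 3*5 - 1
N = 15 - 1 = 14

14


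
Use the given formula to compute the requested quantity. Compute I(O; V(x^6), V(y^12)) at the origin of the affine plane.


The intersection multiplicity of V(x^a) and V(y^b) at the origin is:
I(O; V(x^6), V(y^12)) = dim_k(k[x,y]/(x^6, y^12))
A basis for k[x,y]/(x^6, y^12) is the set of monomials x^i * y^j
where 0 <= i < 6 and 0 <= j < 12.
The number of such monomials is 6 * 12 = 72

72


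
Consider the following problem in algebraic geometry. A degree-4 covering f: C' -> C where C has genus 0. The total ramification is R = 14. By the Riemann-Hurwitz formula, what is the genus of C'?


Riemann-Hurwitz formula: 2g' - 2 = d(2g - 2) + R
Given: d = 4, g = 0, R = 14
2g' - 2 = 4*(2*0 - 2) + 14
2g' - 2 = 4*(-2) + 14
2g' - 2 = -8 + 14 = 6
2g' = 8
g' = 4

4


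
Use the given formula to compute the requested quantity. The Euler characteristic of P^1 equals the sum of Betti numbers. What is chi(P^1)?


The complex projective space P^1 has one cell in each even real dimension 0, 2, ..., 2.
The cohomology groups are H^{2k}(P^1) = Z for k = 0,...,1, and 0 otherwise.
Euler characteristic = sum of Betti numbers = 1 per even-dimensional cohomology group.
chi(P^1) = 1 + 1 = 2

2


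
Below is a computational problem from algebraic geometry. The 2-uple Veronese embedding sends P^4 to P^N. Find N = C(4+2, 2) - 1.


The Veronese embedding v_d: P^n -> P^N maps each point to all
degree-d monomials in n+1 homogeneous coordinates.
N = C(n+d, d) - 1
N = C(4+2, 2) - 1
N = C(6, 2) - 1
C(6, 2) = 15
N = 15 - 1 = 14

14


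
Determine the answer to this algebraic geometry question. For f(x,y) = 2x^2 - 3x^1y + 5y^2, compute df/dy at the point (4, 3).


df/dy = (-3)*x^1 + 2*5*y^1
At (4,3): (-3)*4^1 + 2*5*3^1
= -12 + 30
= 18

18


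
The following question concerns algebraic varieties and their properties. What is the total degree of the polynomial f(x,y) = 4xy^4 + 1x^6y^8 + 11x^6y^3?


Examine each term for its total degree (sum of exponents).
  Term '4xy^4' has total degree 1+4 = 5.
  Term '1x^6y^8' has total degree 6+8 = 14.
  Term '11x^6y^3' has total degree 6+3 = 9.
The maximum total degree among all terms is 14.

14


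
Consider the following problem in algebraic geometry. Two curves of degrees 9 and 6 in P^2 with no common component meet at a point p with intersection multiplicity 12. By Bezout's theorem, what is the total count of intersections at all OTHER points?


By Bezout's theorem, the total intersection number is d1 * d2.
Total = 9 * 6 = 54
Intersection multiplicity at p = 12
Remaining intersections = 54 - 12 = 42

42


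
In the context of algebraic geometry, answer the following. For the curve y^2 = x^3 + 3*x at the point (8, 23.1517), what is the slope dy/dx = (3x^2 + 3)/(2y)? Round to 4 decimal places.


Using implicit differentiation of y^2 = x^3 + 3*x:
2y * dy/dx = 3x^2 + 3
dy/dx = (3x^2 + 3)/(2y)
Numerator: 3*8^2 + 3 = 195
Denominator: 2*23.1517 = 46.3034
dy/dx = 195/46.3034 = 4.2114

4.2114


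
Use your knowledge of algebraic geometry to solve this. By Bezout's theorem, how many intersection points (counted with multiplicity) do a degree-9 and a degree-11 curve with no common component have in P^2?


Bezout's theorem states the intersection count equals the product of degrees.
Intersection count = 9 * 11 = 99

99


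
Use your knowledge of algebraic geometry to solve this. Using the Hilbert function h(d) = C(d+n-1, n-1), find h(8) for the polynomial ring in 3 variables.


The Hilbert function for the polynomial ring in 3 variables is:
h(d) = C(d+n-1, n-1)
h(8) = C(8+3-1, 3-1) = C(10, 2)
= 10! / (2! * 8!)
= 45

45


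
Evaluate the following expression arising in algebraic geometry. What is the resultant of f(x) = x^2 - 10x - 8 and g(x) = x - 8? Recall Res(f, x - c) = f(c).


For Res(f, x - c), we evaluate f at x = c.
f(8) = 8^2 - 10*8 - 8
= 64 - 80 - 8
= -16 - 8 = -24
Res(f, g) = -24

-24


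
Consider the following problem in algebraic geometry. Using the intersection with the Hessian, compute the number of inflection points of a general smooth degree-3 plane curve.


For a general smooth plane curve C of degree d, the inflection points are
the intersection of C with its Hessian curve, which has degree 3(d-2).
By Bezout, the total intersection number is d * 3(d-2) = 3 * 3 = 9.
For a general curve every flex is ordinary, so each contributes
multiplicity 1 to C·Hess(C), and the number of distinct inflection
points is 3d(d-2).
Inflection points = 3*3*(3-2) = 3*3*1 = 9

9


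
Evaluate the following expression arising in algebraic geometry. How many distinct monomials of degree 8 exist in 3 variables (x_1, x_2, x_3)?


The number of degree-8 monomials in 3 variables is C(d+n-1, n-1).
= C(8+3-1, 3-1) = C(10, 2)
= 45

45


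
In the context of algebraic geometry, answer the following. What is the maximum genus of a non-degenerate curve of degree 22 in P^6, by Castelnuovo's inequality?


Castelnuovo's bound: write d - 1 = m(r-1) + epsilon with 0 <= epsilon < r-1.
d - 1 = 22 - 1 = 21
r - 1 = 6 - 1 = 5
21 = 4*5 + 1, so m = 4, epsilon = 1
pi(d, r) = m(m-1)(r-1)/2 + m*epsilon
= 4*3*5/2 + 4*1
= 60/2 + 4
= 30 + 4 = 34

34


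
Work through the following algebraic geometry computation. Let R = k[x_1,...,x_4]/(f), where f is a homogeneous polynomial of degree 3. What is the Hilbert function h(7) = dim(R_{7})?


For R = k[x_1,...,x_n]/(f) with f homogeneous of degree e:
The Hilbert series is (1 - t^e)/(1 - t)^n.
So h(d) = C(d+n-1, n-1) - C(d-e+n-1, n-1) for d >= e.
With n=4, e=3, d=7:
C(7+4-1, 4-1) = C(10, 3) = 120
C(7-3+4-1, 4-1) = C(7, 3) = 35
h(7) = 120 - 35 = 85

85


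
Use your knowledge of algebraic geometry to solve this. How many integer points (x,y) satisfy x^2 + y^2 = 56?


Systematically check integer values of x where x^2 <= 56.
For each valid x, check if 56 - x^2 is a perfect square.
Total integer solutions found: 0

0


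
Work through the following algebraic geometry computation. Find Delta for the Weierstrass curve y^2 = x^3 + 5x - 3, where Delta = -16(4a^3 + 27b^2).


Compute each component:
4a^3 = 4*5^3 = 4*125 = 500
27b^2 = 27*(-3)^2 = 27*9 = 243
4a^3 + 27b^2 = 500 + 243 = 743
Delta = -16*743 = -11888

-11888


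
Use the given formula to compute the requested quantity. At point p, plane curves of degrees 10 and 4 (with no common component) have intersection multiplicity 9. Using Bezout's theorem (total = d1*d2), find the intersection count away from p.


By Bezout's theorem, the total intersection number is d1 * d2.
Total = 10 * 4 = 40
Intersection multiplicity at p = 9
Remaining intersections = 40 - 9 = 31

31


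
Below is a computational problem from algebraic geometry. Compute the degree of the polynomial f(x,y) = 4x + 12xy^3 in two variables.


Examine each term for its total degree (sum of exponents).
  Term '4x' has total degree 1+0 = 1.
  Term '12xy^3' has total degree 1+3 = 4.
The maximum total degree among all terms is 4.

4


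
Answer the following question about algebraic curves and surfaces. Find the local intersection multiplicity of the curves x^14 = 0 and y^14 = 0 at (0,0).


The intersection multiplicity of V(x^a) and V(y^b) at the origin is:
I(O; V(x^14), V(y^14)) = dim_k(k[x,y]/(x^14, y^14))
A basis for k[x,y]/(x^14, y^14) is the set of monomials x^i * y^j
where 0 <= i < 14 and 0 <= j < 14.
The number of such monomials is 14 * 14 = 196

196


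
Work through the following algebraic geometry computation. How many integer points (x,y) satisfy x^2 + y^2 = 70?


Systematically check integer values of x where x^2 <= 70.
For each valid x, check if 70 - x^2 is a perfect square.
Total integer solutions found: 0

0


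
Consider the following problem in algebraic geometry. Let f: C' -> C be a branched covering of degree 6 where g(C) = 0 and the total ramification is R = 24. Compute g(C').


Riemann-Hurwitz formula: 2g' - 2 = d(2g - 2) + R
Given: d = 6, g = 0, R = 24
2g' - 2 = 6*(2*0 - 2) + 24
2g' - 2 = 6*(-2) + 24
2g' - 2 = -12 + 24 = 12
2g' = 14
g' = 7

7


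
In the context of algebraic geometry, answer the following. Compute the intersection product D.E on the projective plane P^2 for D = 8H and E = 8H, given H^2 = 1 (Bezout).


Using bilinearity of the intersection pairing on the projective plane P^2:
(aH).(bH) = ab * (H.H)
We have H^2 = 1 (Bezout).
D.E = (8H).(8H) = 8*8*1
= 64*1
= 64

64


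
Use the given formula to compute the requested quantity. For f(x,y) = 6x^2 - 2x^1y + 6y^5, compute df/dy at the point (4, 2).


df/dy = (-2)*x^1 + 5*6*y^4
At (4,2): (-2)*4^1 + 5*6*2^4
= -8 + 480
= 472

472


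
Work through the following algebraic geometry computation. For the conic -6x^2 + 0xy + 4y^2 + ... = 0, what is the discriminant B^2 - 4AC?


The discriminant of a conic Ax^2 + Bxy + Cy^2 + ... = 0 is B^2 - 4AC.
B^2 = 0^2 = 0
4AC = 4*(-6)*4 = -96
Discriminant = 0 + 96 = 96

96


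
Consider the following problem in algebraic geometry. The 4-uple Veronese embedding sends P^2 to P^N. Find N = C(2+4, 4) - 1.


The Veronese embedding v_d: P^n -> P^N maps each point to all
degree-d monomials in n+1 homogeneous coordinates.
N = C(n+d, d) - 1
N = C(2+4, 4) - 1
N = C(6, 4) - 1
C(6, 4) = 15
N = 15 - 1 = 14

14


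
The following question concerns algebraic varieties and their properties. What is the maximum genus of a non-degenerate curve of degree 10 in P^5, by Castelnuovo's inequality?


Castelnuovo's bound: write d - 1 = m(r-1) + epsilon with 0 <= epsilon < r-1.
d - 1 = 10 - 1 = 9
r - 1 = 5 - 1 = 4
9 = 2*4 + 1, so m = 2, epsilon = 1
pi(d, r) = m(m-1)(r-1)/2 + m*epsilon
= 2*1*4/2 + 2*1
= 8/2 + 2
= 4 + 2 = 6

6


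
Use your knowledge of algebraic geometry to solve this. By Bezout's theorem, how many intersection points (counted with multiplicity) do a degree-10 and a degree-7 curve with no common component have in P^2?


Bezout's theorem states the intersection count equals the product of degrees.
Intersection count = 10 * 7 = 70

70


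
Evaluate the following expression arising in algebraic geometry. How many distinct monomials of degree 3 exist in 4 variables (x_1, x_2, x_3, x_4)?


The number of degree-3 monomials in 4 variables is C(d+n-1, n-1).
= C(3+4-1, 4-1) = C(6, 3)
= 20

20


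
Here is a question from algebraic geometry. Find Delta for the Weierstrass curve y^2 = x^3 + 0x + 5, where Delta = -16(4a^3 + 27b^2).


Compute each component:
4a^3 = 4*0^3 = 4*0 = 0
27b^2 = 27*5^2 = 27*25 = 675
4a^3 + 27b^2 = 0 + 675 = 675
Delta = -16*675 = -10800

-10800


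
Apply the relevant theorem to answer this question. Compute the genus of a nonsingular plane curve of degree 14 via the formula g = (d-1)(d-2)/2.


Using the genus formula for smooth plane curves:
g = (d-1)(d-2)/2
g = (14-1)(14-2)/2
g = 13*12/2
g = 156/2 = 78

78


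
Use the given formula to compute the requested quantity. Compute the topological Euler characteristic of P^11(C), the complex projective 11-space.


The complex projective space P^11 has one cell in each even real dimension 0, 2, ..., 22.
The cohomology groups are H^{2k}(P^11) = Z for k = 0,...,11, and 0 otherwise.
Euler characteristic = sum of Betti numbers = 1 per even-dimensional cohomology group.
chi(P^11) = 11 + 1 = 12

12


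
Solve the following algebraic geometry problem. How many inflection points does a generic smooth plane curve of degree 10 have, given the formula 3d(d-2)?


For a general smooth plane curve C of degree d, the inflection points are
the intersection of C with its Hessian curve, which has degree 3(d-2).
By Bezout, the total intersection number is d * 3(d-2) = 10 * 24 = 240.
For a general curve every flex is ordinary, so each contributes
multiplicity 1 to C·Hess(C), and the number of distinct inflection
points is 3d(d-2).
Inflection points = 3*10*(10-2) = 3*10*8 = 240

240


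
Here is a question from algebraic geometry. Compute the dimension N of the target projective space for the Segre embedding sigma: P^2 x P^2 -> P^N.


The Segre embedding maps P^m x P^n into P^N via
all products of coordinates from each factor.
N = (m+1)(n+1) - 1
N = (2+1)(2+1) - 1
N = 3*3 - 1
N = 9 - 1 = 8

8


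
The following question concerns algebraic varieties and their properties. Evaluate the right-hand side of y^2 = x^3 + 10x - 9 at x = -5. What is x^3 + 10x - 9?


Compute x^3 + 10x - 9 at x = -5:
x^3 = (-5)^3 = -125
10*x = 10*(-5) = -50
Sum: -125 - 50 - 9 = -184

-184


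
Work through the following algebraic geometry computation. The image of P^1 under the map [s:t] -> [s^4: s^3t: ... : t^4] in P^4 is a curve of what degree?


The rational normal curve in P^4 is the image of P^1 under the 4-uple Veronese.
A general hyperplane in P^4 pulls back to a degree-4 form on P^1, which has 4 zeros,
so the curve meets a general hyperplane in 4 points. Degree = 4.

4


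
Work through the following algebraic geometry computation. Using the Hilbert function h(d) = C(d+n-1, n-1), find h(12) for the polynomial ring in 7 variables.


The Hilbert function for the polynomial ring in 7 variables is:
h(d) = C(d+n-1, n-1)
h(12) = C(12+7-1, 7-1) = C(18, 6)
= 18! / (6! * 12!)
= 18564

18564


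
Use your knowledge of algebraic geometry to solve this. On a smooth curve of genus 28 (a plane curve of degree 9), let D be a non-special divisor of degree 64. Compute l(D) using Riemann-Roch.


First, compute the genus of a smooth plane curve of degree 9:
g = (d-1)(d-2)/2 = (9-1)(9-2)/2 = 28
For a non-special divisor D (i.e., h^1(D) = 0), Riemann-Roch gives:
l(D) = deg(D) - g + 1
Since deg(D) = 64 >= 2g - 1 = 55, D is non-special.
l(D) = 64 - 28 + 1 = 37

37


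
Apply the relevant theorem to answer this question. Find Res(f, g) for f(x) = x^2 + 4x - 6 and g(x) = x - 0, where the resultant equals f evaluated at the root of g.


For Res(f, x - c), we evaluate f at x = c.
f(0) = 0^2 + 4*0 - 6
= 0 + 0 - 6
= 0 - 6 = -6
Res(f, g) = -6

-6


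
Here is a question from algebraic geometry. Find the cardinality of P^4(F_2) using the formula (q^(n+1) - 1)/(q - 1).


P^4(F_2) has (q^(n+1) - 1)/(q - 1) points.
= 2^4 + 2^3 + 2^2 + 2^1 + 2^0
= 16 + 8 + 4 + 2 + 1
= 31

31


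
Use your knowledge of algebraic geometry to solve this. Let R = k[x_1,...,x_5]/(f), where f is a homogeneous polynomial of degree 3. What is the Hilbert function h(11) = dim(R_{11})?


For R = k[x_1,...,x_n]/(f) with f homogeneous of degree e:
The Hilbert series is (1 - t^e)/(1 - t)^n.
So h(d) = C(d+n-1, n-1) - C(d-e+n-1, n-1) for d >= e.
With n=5, e=3, d=11:
C(11+5-1, 5-1) = C(15, 4) = 1365
C(11-3+5-1, 5-1) = C(12, 4) = 495
h(11) = 1365 - 495 = 870

870


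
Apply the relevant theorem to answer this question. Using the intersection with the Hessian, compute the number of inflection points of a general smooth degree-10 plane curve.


For a general smooth plane curve C of degree d, the inflection points are
the intersection of C with its Hessian curve, which has degree 3(d-2).
By Bezout, the total intersection number is d * 3(d-2) = 10 * 24 = 240.
For a general curve every flex is ordinary, so each contributes
multiplicity 1 to C·Hess(C), and the number of distinct inflection
points is 3d(d-2).
Inflection points = 3*10*(10-2) = 3*10*8 = 240

240


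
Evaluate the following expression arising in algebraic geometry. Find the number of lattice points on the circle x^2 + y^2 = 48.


Systematically check integer values of x where x^2 <= 48.
For each valid x, check if 48 - x^2 is a perfect square.
Total integer solutions found: 0

0


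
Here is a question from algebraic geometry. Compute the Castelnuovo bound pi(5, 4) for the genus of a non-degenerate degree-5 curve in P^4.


Castelnuovo's bound: write d - 1 = m(r-1) + epsilon with 0 <= epsilon < r-1.
d - 1 = 5 - 1 = 4
r - 1 = 4 - 1 = 3
4 = 1*3 + 1, so m = 1, epsilon = 1
pi(d, r) = m(m-1)(r-1)/2 + m*epsilon
= 1*0*3/2 + 1*1
= 0/2 + 1
= 0 + 1 = 1

1


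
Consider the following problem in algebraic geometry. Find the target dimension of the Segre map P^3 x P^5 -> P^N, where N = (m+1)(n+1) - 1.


The Segre embedding maps P^m x P^n into P^N via
all products of coordinates from each factor.
N = (m+1)(n+1) - 1
N = (3+1)(5+1) - 1
N = 4*6 - 1
N = 24 - 1 = 23

23


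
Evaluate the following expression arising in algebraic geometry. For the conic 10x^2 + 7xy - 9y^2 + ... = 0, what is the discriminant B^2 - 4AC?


The discriminant of a conic Ax^2 + Bxy + Cy^2 + ... = 0 is B^2 - 4AC.
B^2 = 7^2 = 49
4AC = 4*10*(-9) = -360
Discriminant = 49 + 360 = 409

409


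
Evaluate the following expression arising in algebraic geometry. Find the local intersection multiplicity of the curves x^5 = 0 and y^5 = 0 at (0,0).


The intersection multiplicity of V(x^a) and V(y^b) at the origin is:
I(O; V(x^5), V(y^5)) = dim_k(k[x,y]/(x^5, y^5))
A basis for k[x,y]/(x^5, y^5) is the set of monomials x^i * y^j
where 0 <= i < 5 and 0 <= j < 5.
The number of such monomials is 5 * 5 = 25

25


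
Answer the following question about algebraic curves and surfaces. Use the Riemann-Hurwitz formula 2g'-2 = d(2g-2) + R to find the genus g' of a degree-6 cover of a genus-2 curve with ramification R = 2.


Riemann-Hurwitz formula: 2g' - 2 = d(2g - 2) + R
Given: d = 6, g = 2, R = 2
2g' - 2 = 6*(2*2 - 2) + 2
2g' - 2 = 6*2 + 2
2g' - 2 = 12 + 2 = 14
2g' = 16
g' = 8

8
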